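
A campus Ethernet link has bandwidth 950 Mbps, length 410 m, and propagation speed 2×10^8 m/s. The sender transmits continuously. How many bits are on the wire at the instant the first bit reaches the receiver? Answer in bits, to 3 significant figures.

1950 bits

Propagation delay = 410 / 200000000 = 2.05e-06 s.
BDP = R × t_prop = 950000000 × 2.05e-06 = 1947.5 bits.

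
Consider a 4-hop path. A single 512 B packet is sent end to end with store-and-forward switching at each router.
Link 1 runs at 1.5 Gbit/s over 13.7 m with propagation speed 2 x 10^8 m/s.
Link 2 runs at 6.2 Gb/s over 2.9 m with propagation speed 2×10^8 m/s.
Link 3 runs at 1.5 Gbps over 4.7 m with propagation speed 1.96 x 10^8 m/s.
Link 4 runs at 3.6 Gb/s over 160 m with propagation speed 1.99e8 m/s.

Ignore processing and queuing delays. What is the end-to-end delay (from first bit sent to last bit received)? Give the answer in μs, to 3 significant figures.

L = 512 × 8 = 4096 bits.
Transmission delays (L/R per hop): 2.73067, 0.660645, 2.73067, 1.13778 μs; sum = 7.25976 μs.
Propagation delays (d/s per hop): 0.0685, 0.0145, 0.0239796, 0.80402 μs; sum = 0.911 μs.
End-to-end = 8.17 μs.

8.17 μs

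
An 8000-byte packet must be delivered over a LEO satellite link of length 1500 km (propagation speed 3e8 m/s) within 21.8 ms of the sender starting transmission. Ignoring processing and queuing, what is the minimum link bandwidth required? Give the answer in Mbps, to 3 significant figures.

L = 64000 bits.
Propagation delay = 1500000 / 300000000 = 5 ms.
Transmission budget = 21.8 − 5 = 16.8 ms.
R ≥ L / t_tx = 64000 bits / 0.0168 s = 3.81 Mbps.

3.81 Mbps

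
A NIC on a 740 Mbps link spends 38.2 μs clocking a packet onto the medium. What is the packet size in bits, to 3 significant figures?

28300 bits

L = R × t_tx = 740000000 b/s × 3.82e-05 s = 28268 bits.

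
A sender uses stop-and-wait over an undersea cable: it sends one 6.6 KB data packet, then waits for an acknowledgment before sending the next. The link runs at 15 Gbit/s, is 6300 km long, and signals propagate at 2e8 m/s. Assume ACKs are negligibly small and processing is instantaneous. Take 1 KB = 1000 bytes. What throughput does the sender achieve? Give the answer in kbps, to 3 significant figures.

838 kbps

t_tx = L/R = 52800/15000000000 = 3.52e-06 s.
t_prop = 6300000/200000000 = 0.0315 s; RTT = 0.063 s.
Cycle = t_tx + RTT = 0.0630035 s.
Throughput = L / cycle = 52800 / 0.0630035 = 838 kbps.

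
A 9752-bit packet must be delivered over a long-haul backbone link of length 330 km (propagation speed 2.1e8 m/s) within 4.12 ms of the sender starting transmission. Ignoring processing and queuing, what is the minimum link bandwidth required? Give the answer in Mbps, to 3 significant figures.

3.83 Mbps

Propagation delay = 330000 / 210000000 = 1.57143 ms.
Transmission budget = 4.12 − 1.57143 = 2.54857 ms.
R ≥ L / t_tx = 9752 bits / 0.00254857 s = 3.83 Mbps.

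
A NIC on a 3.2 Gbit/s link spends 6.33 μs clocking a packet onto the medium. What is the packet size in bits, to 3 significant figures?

20300 bits

L = R × t_tx = 3200000000 b/s × 6.33e-06 s = 20256 bits.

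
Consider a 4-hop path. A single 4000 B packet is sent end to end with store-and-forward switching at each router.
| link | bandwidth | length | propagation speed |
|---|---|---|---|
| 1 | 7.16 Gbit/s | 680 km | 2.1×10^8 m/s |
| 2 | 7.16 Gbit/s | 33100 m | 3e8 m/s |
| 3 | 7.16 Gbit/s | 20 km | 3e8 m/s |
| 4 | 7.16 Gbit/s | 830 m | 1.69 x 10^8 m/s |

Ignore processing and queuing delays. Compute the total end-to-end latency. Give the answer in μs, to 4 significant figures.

L = 4000 × 8 = 32000 bits.
Transmission delay per hop = L/R = 32000/7160000000 = 4.46927 μs; 4 hops → 17.8771 μs.
Propagation delays (d/s per hop): 3238.1, 110.333, 66.6667, 4.91124 μs; sum = 3420.01 μs.
End-to-end = 3438 μs.

3438 μs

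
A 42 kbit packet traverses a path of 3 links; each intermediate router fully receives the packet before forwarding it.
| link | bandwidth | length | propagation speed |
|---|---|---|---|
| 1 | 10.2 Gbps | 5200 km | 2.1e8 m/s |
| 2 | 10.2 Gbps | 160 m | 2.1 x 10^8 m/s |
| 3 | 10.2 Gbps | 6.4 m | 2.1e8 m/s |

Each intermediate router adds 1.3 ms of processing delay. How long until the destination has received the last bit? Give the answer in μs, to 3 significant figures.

L = 42000 bits.
Transmission delay per hop = L/R = 42000/10200000000 = 4.11765 μs; 3 hops → 12.3529 μs.
Propagation delays (d/s per hop): 24761.9, 0.761905, 0.0304762 μs; sum = 24762.7 μs.
Processing at 2 router(s): 2 × 1.3 ms = 2600 μs.
End-to-end = 27400 μs.

27400 μs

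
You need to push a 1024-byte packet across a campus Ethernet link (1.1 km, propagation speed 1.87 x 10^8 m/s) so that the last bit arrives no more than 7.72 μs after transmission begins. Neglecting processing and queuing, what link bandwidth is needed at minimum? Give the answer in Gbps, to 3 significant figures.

4.46 Gbps

L = 8192 bits.
Propagation delay = 1100 / 187000000 = 5.88235 μs.
Transmission budget = 7.72 − 5.88235 = 1.83765 μs.
R ≥ L / t_tx = 8192 bits / 1.83765e-06 s = 4.46 Gbps.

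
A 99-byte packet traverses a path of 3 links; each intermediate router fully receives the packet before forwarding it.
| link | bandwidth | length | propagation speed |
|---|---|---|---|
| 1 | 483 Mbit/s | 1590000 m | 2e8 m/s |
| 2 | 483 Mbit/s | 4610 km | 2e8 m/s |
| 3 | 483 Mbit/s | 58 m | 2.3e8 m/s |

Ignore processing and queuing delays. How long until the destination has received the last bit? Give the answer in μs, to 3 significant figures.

L = 99 × 8 = 792 bits.
Transmission delay per hop = L/R = 792/483000000 = 1.63975 μs; 3 hops → 4.91925 μs.
Propagation delays (d/s per hop): 7950, 23050, 0.252174 μs; sum = 31000.3 μs.
End-to-end = 31000 μs.

31000 μs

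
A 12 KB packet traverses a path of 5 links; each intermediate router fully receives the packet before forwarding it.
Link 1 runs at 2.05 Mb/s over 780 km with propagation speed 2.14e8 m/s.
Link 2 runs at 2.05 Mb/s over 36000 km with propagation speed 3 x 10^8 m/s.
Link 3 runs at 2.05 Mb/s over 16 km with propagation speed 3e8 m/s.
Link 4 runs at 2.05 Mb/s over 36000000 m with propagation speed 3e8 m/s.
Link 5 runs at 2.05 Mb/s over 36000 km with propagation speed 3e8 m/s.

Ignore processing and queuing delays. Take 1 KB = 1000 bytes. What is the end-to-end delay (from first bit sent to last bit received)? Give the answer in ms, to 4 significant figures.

L = 96000 bits.
Transmission delay per hop = L/R = 96000/2.05e+06 = 46.8293 ms; 5 hops → 234.146 ms.
Propagation delays (d/s per hop): 3.64486, 120, 0.0533333, 120, 120 ms; sum = 363.698 ms.
End-to-end = 597.8 ms.

597.8 ms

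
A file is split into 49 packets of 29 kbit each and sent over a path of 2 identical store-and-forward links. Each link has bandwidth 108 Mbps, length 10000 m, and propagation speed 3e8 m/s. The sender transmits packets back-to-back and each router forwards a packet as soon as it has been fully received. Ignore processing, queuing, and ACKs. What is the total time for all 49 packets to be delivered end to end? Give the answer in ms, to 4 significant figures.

Per-hop transmission t_tx = L/R = 29000/108000000 = 0.268519 ms.
Per-hop propagation t_prop = 10000/300000000 = 0.0333333 ms.
Pipeline fill: first packet needs 2·t_tx to clear all hops; remaining 48 packets each add one t_tx.
Total = (2+49-1)·t_tx + 2·t_prop = 50·0.268519 + 2·0.0333333 = 13.49 ms.

13.49 ms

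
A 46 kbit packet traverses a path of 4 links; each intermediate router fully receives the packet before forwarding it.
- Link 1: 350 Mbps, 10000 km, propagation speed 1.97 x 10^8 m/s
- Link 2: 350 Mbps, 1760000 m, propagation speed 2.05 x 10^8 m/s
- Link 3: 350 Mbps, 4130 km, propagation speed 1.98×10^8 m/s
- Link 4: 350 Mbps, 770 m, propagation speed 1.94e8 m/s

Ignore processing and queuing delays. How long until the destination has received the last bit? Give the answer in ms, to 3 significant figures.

80.7 ms

L = 46000 bits.
Transmission delay per hop = L/R = 46000/350000000 = 0.131429 ms; 4 hops → 0.525714 ms.
Propagation delays (d/s per hop): 50.7614, 8.58537, 20.8586, 0.00396907 ms; sum = 80.2093 ms.
End-to-end = 80.7 ms.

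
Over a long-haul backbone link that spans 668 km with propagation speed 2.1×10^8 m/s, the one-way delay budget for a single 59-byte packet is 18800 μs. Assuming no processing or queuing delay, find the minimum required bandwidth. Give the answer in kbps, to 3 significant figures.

L = 472 bits.
Propagation delay = 668000 / 210000000 = 3180.95 μs.
Transmission budget = 18800 − 3180.95 = 15619 μs.
R ≥ L / t_tx = 472 bits / 0.015619 s = 30.2 kbps.

30.2 kbps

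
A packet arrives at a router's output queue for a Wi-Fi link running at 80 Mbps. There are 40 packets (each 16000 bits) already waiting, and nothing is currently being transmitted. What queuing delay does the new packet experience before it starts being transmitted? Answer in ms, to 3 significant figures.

8.00 ms

Each queued packet: L/R = 16000/80000000 = 0.2 ms.
40 queued → 8 ms.
Queuing delay = 8.00 ms.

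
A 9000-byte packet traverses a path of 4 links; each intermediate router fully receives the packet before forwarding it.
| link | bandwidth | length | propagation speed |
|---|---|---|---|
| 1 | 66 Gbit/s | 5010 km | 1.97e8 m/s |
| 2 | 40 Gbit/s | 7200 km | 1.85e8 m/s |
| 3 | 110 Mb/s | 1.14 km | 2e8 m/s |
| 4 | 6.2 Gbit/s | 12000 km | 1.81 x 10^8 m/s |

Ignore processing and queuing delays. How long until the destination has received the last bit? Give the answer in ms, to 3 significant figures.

131 ms

L = 9000 × 8 = 72000 bits.
Transmission delays (L/R per hop): 0.00109091, 0.0018, 0.654545, 0.0116129 ms; sum = 0.669049 ms.
Propagation delays (d/s per hop): 25.4315, 38.9189, 0.0057, 66.2983 ms; sum = 130.654 ms.
End-to-end = 131 ms.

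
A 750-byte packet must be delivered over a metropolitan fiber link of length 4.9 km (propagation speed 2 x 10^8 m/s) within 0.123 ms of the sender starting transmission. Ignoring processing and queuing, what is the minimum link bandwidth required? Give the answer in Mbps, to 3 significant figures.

60.9 Mbps

L = 6000 bits.
Propagation delay = 4900 / 200000000 = 0.0245 ms.
Transmission budget = 0.123 − 0.0245 = 0.0985 ms.
R ≥ L / t_tx = 6000 bits / 9.85e-05 s = 60.9 Mbps.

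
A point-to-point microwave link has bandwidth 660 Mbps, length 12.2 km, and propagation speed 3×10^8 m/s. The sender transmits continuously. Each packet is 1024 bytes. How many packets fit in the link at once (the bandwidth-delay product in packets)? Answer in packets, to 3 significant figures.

Propagation delay = 12200 / 300000000 = 4.06667e-05 s.
BDP = R × t_prop = 660000000 × 4.06667e-05 = 26840 bits.
In packets of 8192 bits: 3.28 packets.

3.28 packets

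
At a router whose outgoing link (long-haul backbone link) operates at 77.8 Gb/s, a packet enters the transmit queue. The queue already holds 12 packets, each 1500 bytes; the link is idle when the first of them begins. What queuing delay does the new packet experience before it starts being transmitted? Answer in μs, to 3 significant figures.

1.85 μs

Each queued packet: L/R = 12000/77800000000 = 0.154242 μs.
12 queued → 1.8509 μs.
Queuing delay = 1.85 μs.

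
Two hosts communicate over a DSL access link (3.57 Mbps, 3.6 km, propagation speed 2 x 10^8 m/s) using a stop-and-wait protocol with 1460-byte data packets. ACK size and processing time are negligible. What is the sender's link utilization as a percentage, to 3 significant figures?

t_tx = L/R = 11680/3570000 = 0.00327171 s.
t_prop = 3600/200000000 = 1.8e-05 s; RTT = 3.6e-05 s.
Cycle = t_tx + RTT = 0.00330771 s.
Utilization = t_tx / cycle = 0.00327171/0.00330771 = 98.9 %.

98.9 %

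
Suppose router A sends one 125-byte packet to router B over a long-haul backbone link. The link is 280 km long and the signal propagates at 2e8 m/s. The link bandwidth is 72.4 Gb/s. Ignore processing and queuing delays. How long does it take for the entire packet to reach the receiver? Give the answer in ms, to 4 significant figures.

L = 125 × 8 = 1000 bits.
Transmission delay = L/R = 1000 / 72400000000 = 1.38122e-05 ms.
Propagation delay = d/s = 280000 m / 200000000 m/s = 1.4 ms.
Total = 1.400 ms.

1.400 ms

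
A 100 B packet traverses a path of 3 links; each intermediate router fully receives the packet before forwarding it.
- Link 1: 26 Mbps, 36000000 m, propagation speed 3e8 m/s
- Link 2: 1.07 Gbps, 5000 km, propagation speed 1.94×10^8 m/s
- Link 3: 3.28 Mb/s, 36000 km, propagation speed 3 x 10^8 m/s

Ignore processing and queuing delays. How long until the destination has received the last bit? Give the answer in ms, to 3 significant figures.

L = 100 × 8 = 800 bits.
Transmission delays (L/R per hop): 0.0307692, 0.000747664, 0.243902 ms; sum = 0.275419 ms.
Propagation delays (d/s per hop): 120, 25.7732, 120 ms; sum = 265.773 ms.
End-to-end = 266 ms.

266 ms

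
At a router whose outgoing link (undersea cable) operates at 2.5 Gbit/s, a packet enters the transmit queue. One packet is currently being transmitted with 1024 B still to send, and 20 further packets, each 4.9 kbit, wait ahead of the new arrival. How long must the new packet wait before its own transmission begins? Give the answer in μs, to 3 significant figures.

42.5 μs

Each queued packet: L/R = 4900/2500000000 = 1.96 μs.
20 queued → 39.2 μs.
Plus remaining 8192 bits of current packet: 3.2768 μs.
Queuing delay = 42.5 μs.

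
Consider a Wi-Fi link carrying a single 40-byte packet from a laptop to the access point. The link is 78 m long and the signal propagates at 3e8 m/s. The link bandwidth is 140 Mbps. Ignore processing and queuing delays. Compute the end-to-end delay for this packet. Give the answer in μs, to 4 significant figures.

2.546 μs

L = 40 × 8 = 320 bits.
Transmission delay = L/R = 320 / 140000000 = 2.28571 μs.
Propagation delay = d/s = 78 m / 300000000 m/s = 0.26 μs.
Total = 2.546 μs.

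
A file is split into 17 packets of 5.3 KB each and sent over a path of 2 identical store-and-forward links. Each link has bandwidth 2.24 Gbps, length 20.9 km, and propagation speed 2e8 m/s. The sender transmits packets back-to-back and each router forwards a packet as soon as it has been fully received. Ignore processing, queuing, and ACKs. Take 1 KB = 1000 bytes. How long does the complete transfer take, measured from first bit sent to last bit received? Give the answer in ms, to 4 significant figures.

Per-hop transmission t_tx = L/R = 42400/2240000000 = 0.0189286 ms.
Per-hop propagation t_prop = 20900/200000000 = 0.1045 ms.
Pipeline fill: first packet needs 2·t_tx to clear all hops; remaining 16 packets each add one t_tx.
Total = (2+17-1)·t_tx + 2·t_prop = 18·0.0189286 + 2·0.1045 = 0.5497 ms.

0.5497 ms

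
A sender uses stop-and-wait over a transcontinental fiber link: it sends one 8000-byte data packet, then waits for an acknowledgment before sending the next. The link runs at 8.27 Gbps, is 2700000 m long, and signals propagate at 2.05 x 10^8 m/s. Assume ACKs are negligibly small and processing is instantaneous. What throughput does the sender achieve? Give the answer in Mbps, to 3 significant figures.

t_tx = L/R = 64000/8270000000 = 7.73881e-06 s.
t_prop = 2700000/2.05e+08 = 0.0131707 s; RTT = 0.0263415 s.
Cycle = t_tx + RTT = 0.0263492 s.
Throughput = L / cycle = 64000 / 0.0263492 = 2.43 Mbps.

2.43 Mbps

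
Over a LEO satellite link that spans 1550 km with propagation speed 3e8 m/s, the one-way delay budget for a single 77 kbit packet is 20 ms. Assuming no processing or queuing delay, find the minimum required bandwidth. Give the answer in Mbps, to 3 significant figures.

5.19 Mbps

Propagation delay = 1550000 / 300000000 = 5.16667 ms.
Transmission budget = 20 − 5.16667 = 14.8333 ms.
R ≥ L / t_tx = 77000 bits / 0.0148333 s = 5.19 Mbps.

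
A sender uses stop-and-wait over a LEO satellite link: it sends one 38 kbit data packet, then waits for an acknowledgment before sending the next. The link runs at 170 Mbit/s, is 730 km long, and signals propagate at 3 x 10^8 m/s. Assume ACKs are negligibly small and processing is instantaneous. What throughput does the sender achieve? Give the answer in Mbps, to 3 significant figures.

7.47 Mbps

t_tx = L/R = 38000/170000000 = 0.000223529 s.
t_prop = 730000/300000000 = 0.00243333 s; RTT = 0.00486667 s.
Cycle = t_tx + RTT = 0.0050902 s.
Throughput = L / cycle = 38000 / 0.0050902 = 7.47 Mbps.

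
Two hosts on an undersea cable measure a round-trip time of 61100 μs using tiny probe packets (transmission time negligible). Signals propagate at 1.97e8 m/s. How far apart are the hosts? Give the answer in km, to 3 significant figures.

6020 km

One-way propagation = RTT/2 = 30550 μs.
d = s × t = 197000000 × 0.03055 = 6020 km.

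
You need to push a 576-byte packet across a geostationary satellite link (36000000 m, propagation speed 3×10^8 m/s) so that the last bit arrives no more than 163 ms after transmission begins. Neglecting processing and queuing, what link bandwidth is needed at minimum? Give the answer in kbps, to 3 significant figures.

107 kbps

L = 4608 bits.
Propagation delay = 36000000 / 300000000 = 120 ms.
Transmission budget = 163 − 120 = 43 ms.
R ≥ L / t_tx = 4608 bits / 0.043 s = 107 kbps.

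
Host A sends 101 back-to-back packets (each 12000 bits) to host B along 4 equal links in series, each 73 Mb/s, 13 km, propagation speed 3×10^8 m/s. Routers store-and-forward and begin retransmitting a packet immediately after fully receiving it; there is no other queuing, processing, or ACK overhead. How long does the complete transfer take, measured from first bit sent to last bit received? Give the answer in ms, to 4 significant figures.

Per-hop transmission t_tx = L/R = 12000/73000000 = 0.164384 ms.
Per-hop propagation t_prop = 13000/300000000 = 0.0433333 ms.
Pipeline fill: first packet needs 4·t_tx to clear all hops; remaining 100 packets each add one t_tx.
Total = (4+101-1)·t_tx + 4·t_prop = 104·0.164384 + 4·0.0433333 = 17.27 ms.

17.27 ms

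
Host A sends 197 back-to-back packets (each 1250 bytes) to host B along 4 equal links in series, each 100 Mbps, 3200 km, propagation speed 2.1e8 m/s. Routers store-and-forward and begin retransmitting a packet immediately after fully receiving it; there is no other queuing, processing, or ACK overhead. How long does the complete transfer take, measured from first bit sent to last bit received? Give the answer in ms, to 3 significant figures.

81.0 ms

Per-hop transmission t_tx = L/R = 10000/100000000 = 0.1 ms.
Per-hop propagation t_prop = 3200000/210000000 = 15.2381 ms.
Pipeline fill: first packet needs 4·t_tx to clear all hops; remaining 196 packets each add one t_tx.
Total = (4+197-1)·t_tx + 4·t_prop = 200·0.1 + 4·15.2381 = 81.0 ms.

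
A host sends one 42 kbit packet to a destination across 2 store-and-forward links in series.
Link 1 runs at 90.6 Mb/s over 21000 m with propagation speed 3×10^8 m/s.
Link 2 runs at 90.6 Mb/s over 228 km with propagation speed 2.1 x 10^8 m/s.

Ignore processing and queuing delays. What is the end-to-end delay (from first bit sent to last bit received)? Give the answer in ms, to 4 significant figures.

L = 42000 bits.
Transmission delay per hop = L/R = 42000/90600000 = 0.463576 ms; 2 hops → 0.927152 ms.
Propagation delays (d/s per hop): 0.07, 1.08571 ms; sum = 1.15571 ms.
End-to-end = 2.083 ms.

2.083 ms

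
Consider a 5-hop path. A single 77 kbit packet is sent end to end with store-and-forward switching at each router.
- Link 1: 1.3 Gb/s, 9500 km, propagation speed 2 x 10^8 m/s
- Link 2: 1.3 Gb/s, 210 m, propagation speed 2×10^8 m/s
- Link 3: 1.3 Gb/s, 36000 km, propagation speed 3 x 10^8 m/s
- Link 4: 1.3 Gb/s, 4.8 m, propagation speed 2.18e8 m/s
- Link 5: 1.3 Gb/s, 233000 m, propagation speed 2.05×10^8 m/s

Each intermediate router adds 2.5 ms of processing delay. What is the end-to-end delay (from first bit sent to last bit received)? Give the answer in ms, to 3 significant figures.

L = 77000 bits.
Transmission delay per hop = L/R = 77000/1300000000 = 0.0592308 ms; 5 hops → 0.296154 ms.
Propagation delays (d/s per hop): 47.5, 0.00105, 120, 2.20183e-05, 1.13659 ms; sum = 168.638 ms.
Processing at 4 router(s): 4 × 2.5 ms = 10 ms.
End-to-end = 179 ms.

179 ms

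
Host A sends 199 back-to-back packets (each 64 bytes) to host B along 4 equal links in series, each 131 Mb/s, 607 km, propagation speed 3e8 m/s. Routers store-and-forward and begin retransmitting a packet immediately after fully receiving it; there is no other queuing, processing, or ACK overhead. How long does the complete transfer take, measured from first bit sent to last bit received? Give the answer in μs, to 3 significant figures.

Per-hop transmission t_tx = L/R = 512/131000000 = 3.9084 μs.
Per-hop propagation t_prop = 607000/300000000 = 2023.33 μs.
Pipeline fill: first packet needs 4·t_tx to clear all hops; remaining 198 packets each add one t_tx.
Total = (4+199-1)·t_tx + 4·t_prop = 202·3.9084 + 4·2023.33 = 8880 μs.

8880 μs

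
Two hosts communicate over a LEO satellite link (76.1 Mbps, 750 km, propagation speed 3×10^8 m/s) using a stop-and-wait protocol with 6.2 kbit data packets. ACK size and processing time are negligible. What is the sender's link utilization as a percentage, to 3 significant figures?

t_tx = L/R = 6200/76100000 = 8.14717e-05 s.
t_prop = 750000/300000000 = 0.0025 s; RTT = 0.005 s.
Cycle = t_tx + RTT = 0.00508147 s.
Utilization = t_tx / cycle = 8.14717e-05/0.00508147 = 1.60 %.

1.60 %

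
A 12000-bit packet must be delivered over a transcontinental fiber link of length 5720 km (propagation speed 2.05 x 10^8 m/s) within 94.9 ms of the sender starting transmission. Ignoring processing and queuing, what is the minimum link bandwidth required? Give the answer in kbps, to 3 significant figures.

179 kbps

Propagation delay = 5720000 / 2.05e+08 = 27.9024 ms.
Transmission budget = 94.9 − 27.9024 = 66.9976 ms.
R ≥ L / t_tx = 12000 bits / 0.0669976 s = 179 kbps.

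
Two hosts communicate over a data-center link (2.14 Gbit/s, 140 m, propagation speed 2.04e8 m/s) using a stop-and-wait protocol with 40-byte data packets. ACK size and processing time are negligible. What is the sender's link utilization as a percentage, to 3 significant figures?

9.82 %

t_tx = L/R = 320/2.14e+09 = 1.49533e-07 s.
t_prop = 140/204000000 = 6.86275e-07 s; RTT = 1.37255e-06 s.
Cycle = t_tx + RTT = 1.52208e-06 s.
Utilization = t_tx / cycle = 1.49533e-07/1.52208e-06 = 9.82 %.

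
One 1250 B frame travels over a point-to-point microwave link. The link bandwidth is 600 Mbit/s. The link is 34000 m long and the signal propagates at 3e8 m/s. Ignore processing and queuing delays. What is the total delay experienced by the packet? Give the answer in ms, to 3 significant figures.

0.130 ms

L = 1250 × 8 = 10000 bits.
Transmission delay = L/R = 10000 / 600000000 = 0.0166667 ms.
Propagation delay = d/s = 34000 m / 300000000 m/s = 0.113333 ms.
Total = 0.130 ms.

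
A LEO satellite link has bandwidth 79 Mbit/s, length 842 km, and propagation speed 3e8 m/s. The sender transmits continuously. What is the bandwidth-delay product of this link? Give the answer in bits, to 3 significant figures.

Propagation delay = 842000 / 300000000 = 0.00280667 s.
BDP = R × t_prop = 79000000 × 0.00280667 = 221727 bits.

222000 bits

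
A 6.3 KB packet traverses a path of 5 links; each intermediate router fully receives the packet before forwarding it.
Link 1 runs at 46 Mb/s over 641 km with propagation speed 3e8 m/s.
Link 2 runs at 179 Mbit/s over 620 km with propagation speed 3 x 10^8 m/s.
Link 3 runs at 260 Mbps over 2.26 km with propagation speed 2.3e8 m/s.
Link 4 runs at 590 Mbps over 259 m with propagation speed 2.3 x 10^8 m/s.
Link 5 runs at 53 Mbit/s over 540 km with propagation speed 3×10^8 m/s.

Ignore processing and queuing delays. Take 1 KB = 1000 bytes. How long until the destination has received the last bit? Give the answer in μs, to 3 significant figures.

L = 50400 bits.
Transmission delays (L/R per hop): 1095.65, 281.564, 193.846, 85.4237, 950.943 μs; sum = 2607.43 μs.
Propagation delays (d/s per hop): 2136.67, 2066.67, 9.82609, 1.12609, 1800 μs; sum = 6014.29 μs.
End-to-end = 8620 μs.

8620 μs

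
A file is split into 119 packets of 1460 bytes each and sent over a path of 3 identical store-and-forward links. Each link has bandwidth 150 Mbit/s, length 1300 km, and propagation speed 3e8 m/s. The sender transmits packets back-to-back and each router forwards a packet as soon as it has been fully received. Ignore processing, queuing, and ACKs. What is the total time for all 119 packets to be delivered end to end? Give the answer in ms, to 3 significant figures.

22.4 ms

Per-hop transmission t_tx = L/R = 11680/150000000 = 0.0778667 ms.
Per-hop propagation t_prop = 1300000/300000000 = 4.33333 ms.
Pipeline fill: first packet needs 3·t_tx to clear all hops; remaining 118 packets each add one t_tx.
Total = (3+119-1)·t_tx + 3·t_prop = 121·0.0778667 + 3·4.33333 = 22.4 ms.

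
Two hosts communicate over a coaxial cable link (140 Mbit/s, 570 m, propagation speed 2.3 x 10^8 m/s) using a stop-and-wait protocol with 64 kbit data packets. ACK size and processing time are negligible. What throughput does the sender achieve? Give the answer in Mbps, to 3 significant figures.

t_tx = L/R = 64000/140000000 = 0.000457143 s.
t_prop = 570/2.3e+08 = 2.47826e-06 s; RTT = 4.95652e-06 s.
Cycle = t_tx + RTT = 0.000462099 s.
Throughput = L / cycle = 64000 / 0.000462099 = 138 Mbps.

138 Mbps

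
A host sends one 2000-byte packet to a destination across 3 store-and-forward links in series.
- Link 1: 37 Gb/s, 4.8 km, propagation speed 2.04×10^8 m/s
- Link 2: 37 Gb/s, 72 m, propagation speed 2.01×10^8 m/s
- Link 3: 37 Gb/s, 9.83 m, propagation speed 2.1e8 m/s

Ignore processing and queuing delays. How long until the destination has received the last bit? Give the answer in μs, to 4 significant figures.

25.23 μs

L = 2000 × 8 = 16000 bits.
Transmission delay per hop = L/R = 16000/37000000000 = 0.432432 μs; 3 hops → 1.2973 μs.
Propagation delays (d/s per hop): 23.5294, 0.358209, 0.0468095 μs; sum = 23.9344 μs.
End-to-end = 25.23 μs.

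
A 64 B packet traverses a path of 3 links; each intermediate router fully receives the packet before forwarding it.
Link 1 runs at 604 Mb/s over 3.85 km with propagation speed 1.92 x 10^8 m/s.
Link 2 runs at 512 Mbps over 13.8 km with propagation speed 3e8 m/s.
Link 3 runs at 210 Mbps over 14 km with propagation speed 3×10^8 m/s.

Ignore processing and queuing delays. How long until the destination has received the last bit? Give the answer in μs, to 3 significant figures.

117 μs

L = 64 × 8 = 512 bits.
Transmission delays (L/R per hop): 0.847682, 1, 2.4381 μs; sum = 4.28578 μs.
Propagation delays (d/s per hop): 20.0521, 46, 46.6667 μs; sum = 112.719 μs.
End-to-end = 117 μs.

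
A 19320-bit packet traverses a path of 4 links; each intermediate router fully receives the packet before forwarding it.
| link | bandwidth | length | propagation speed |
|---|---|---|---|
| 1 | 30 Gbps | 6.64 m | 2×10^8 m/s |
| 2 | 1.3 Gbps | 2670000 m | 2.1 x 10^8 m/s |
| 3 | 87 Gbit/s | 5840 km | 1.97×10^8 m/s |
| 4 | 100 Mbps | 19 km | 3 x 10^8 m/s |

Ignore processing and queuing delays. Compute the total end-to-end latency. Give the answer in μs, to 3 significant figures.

42600 μs

Transmission delays (L/R per hop): 0.644, 14.8615, 0.222069, 193.2 μs; sum = 208.928 μs.
Propagation delays (d/s per hop): 0.0332, 12714.3, 29644.7, 63.3333 μs; sum = 42422.3 μs.
End-to-end = 42600 μs.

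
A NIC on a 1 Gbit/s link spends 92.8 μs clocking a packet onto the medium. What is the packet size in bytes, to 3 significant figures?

L = R × t_tx = 1000000000 b/s × 9.28e-05 s = 92800 bits.
In bytes: 92800 / 8 = 11600 bytes.

11600 bytes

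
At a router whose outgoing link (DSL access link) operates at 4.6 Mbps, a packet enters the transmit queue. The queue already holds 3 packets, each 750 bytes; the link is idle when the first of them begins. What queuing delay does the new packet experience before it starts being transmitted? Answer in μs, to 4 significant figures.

Each queued packet: L/R = 6000/4600000 = 1304.35 μs.
3 queued → 3913.04 μs.
Queuing delay = 3913 μs.

3913 μs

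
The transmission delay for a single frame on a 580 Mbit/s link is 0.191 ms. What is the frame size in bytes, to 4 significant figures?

13850 bytes

L = R × t_tx = 580000000 b/s × 0.000191 s = 110780 bits.
In bytes: 110780 / 8 = 13850 bytes.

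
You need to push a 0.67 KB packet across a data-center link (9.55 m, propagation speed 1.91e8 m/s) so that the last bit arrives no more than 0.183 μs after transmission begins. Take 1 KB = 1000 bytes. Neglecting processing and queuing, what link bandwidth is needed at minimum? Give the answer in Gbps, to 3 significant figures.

L = 5360 bits.
Propagation delay = 9.55 / 191000000 = 0.05 μs.
Transmission budget = 0.183 − 0.05 = 0.133 μs.
R ≥ L / t_tx = 5360 bits / 1.33e-07 s = 40.3 Gbps.

40.3 Gbps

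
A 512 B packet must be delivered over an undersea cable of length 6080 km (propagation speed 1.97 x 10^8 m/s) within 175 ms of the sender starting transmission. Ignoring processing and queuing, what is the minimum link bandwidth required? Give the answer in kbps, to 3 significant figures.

28.4 kbps

L = 4096 bits.
Propagation delay = 6080000 / 197000000 = 30.8629 ms.
Transmission budget = 175 − 30.8629 = 144.137 ms.
R ≥ L / t_tx = 4096 bits / 0.144137 s = 28.4 kbps.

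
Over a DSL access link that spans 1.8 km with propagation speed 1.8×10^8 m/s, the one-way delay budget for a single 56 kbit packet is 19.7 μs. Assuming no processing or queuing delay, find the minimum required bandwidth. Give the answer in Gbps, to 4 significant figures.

5.773 Gbps

Propagation delay = 1800 / 180000000 = 10 μs.
Transmission budget = 19.7 − 10 = 9.7 μs.
R ≥ L / t_tx = 56000 bits / 9.7e-06 s = 5.773 Gbps.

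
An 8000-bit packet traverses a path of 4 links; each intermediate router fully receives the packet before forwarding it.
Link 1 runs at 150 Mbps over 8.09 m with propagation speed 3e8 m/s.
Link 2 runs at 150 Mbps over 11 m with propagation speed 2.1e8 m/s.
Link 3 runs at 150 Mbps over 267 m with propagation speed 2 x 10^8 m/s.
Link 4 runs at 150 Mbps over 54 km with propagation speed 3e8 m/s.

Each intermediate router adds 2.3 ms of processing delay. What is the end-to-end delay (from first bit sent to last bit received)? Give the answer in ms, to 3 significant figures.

7.29 ms

Transmission delay per hop = L/R = 8000/150000000 = 0.0533333 ms; 4 hops → 0.213333 ms.
Propagation delays (d/s per hop): 2.69667e-05, 5.2381e-05, 0.001335, 0.18 ms; sum = 0.181414 ms.
Processing at 3 router(s): 3 × 2.3 ms = 6.9 ms.
End-to-end = 7.29 ms.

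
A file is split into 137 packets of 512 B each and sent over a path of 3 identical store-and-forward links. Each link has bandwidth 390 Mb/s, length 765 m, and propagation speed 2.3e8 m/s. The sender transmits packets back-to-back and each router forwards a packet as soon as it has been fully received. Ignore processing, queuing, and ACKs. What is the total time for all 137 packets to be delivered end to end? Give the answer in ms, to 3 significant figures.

Per-hop transmission t_tx = L/R = 4096/390000000 = 0.0105026 ms.
Per-hop propagation t_prop = 765/2.3e+08 = 0.00332609 ms.
Pipeline fill: first packet needs 3·t_tx to clear all hops; remaining 136 packets each add one t_tx.
Total = (3+137-1)·t_tx + 3·t_prop = 139·0.0105026 + 3·0.00332609 = 1.47 ms.

1.47 ms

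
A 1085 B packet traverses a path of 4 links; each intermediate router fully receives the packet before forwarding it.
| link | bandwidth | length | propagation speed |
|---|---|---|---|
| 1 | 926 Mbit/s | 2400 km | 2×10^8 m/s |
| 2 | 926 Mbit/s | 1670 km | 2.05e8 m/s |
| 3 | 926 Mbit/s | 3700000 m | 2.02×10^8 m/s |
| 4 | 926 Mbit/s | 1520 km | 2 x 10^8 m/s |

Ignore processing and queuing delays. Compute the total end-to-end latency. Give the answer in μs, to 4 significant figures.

L = 1085 × 8 = 8680 bits.
Transmission delay per hop = L/R = 8680/926000000 = 9.37365 μs; 4 hops → 37.4946 μs.
Propagation delays (d/s per hop): 12000, 8146.34, 18316.8, 7600 μs; sum = 46063.2 μs.
End-to-end = 46100 μs.

46100 μs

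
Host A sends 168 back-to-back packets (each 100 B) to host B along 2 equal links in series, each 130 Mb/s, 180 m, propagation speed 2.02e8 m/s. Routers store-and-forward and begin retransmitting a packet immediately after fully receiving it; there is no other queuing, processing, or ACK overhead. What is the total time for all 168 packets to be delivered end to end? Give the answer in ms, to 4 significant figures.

1.042 ms

Per-hop transmission t_tx = L/R = 800/130000000 = 0.00615385 ms.
Per-hop propagation t_prop = 180/202000000 = 0.000891089 ms.
Pipeline fill: first packet needs 2·t_tx to clear all hops; remaining 167 packets each add one t_tx.
Total = (2+168-1)·t_tx + 2·t_prop = 169·0.00615385 + 2·0.000891089 = 1.042 ms.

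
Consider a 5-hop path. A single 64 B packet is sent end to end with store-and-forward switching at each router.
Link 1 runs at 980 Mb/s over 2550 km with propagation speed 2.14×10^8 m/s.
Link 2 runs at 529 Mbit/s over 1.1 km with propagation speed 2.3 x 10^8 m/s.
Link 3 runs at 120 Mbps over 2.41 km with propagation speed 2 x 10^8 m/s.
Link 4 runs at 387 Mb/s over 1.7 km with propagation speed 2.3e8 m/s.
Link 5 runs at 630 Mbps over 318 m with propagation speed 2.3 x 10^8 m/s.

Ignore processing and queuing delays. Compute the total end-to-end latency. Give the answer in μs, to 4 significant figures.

L = 64 × 8 = 512 bits.
Transmission delays (L/R per hop): 0.522449, 0.967864, 4.26667, 1.323, 0.812698 μs; sum = 7.89268 μs.
Propagation delays (d/s per hop): 11915.9, 4.78261, 12.05, 7.3913, 1.38261 μs; sum = 11941.5 μs.
End-to-end = 11950 μs.

11950 μs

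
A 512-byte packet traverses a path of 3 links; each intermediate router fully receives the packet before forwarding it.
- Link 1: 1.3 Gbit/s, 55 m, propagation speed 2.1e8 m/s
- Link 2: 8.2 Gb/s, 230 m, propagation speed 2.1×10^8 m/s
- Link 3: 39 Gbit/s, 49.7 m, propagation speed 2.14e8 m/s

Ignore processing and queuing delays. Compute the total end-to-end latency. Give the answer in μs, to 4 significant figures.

5.345 μs

L = 512 × 8 = 4096 bits.
Transmission delays (L/R per hop): 3.15077, 0.499512, 0.105026 μs; sum = 3.75531 μs.
Propagation delays (d/s per hop): 0.261905, 1.09524, 0.232243 μs; sum = 1.58939 μs.
End-to-end = 5.345 μs.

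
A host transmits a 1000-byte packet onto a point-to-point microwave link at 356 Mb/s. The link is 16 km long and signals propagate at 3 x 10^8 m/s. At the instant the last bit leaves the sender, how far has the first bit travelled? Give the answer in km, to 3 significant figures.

6.74 km

t_tx = L/R = 8000/356000000 = 2.24719e-05 s.
Distance = s × t_tx = 300000000 × 2.24719e-05 = 6.74 km.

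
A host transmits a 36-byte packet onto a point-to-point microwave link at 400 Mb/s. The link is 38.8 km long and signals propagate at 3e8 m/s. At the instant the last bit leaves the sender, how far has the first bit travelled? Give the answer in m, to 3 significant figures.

216 m

t_tx = L/R = 288/400000000 = 7.2e-07 s.
Distance = s × t_tx = 300000000 × 7.2e-07 = 216 m.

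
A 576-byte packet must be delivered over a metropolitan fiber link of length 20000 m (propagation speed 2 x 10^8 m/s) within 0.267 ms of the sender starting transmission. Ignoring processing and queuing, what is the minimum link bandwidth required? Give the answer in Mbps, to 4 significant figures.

L = 4608 bits.
Propagation delay = 20000 / 200000000 = 0.1 ms.
Transmission budget = 0.267 − 0.1 = 0.167 ms.
R ≥ L / t_tx = 4608 bits / 0.000167 s = 27.59 Mbps.

27.59 Mbps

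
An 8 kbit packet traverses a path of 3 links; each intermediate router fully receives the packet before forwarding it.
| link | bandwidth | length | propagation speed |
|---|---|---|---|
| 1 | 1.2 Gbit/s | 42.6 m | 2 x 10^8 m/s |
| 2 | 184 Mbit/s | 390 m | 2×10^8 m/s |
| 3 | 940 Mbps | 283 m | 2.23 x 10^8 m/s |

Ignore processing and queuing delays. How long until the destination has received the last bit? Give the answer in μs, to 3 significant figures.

62.1 μs

L = 8000 bits.
Transmission delays (L/R per hop): 6.66667, 43.4783, 8.51064 μs; sum = 58.6556 μs.
Propagation delays (d/s per hop): 0.213, 1.95, 1.26906 μs; sum = 3.43206 μs.
End-to-end = 62.1 μs.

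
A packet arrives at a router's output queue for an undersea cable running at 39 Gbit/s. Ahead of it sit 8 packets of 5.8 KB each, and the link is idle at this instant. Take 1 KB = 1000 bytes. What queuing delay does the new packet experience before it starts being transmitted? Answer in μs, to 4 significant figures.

9.518 μs

Each queued packet: L/R = 46400/39000000000 = 1.18974 μs.
8 queued → 9.51795 μs.
Queuing delay = 9.518 μs.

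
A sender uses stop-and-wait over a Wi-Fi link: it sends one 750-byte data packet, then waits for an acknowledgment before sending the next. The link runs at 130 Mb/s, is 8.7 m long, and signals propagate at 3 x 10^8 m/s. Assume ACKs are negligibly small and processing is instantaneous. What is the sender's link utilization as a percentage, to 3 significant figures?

99.9 %

t_tx = L/R = 6000/130000000 = 4.61538e-05 s.
t_prop = 8.7/300000000 = 2.9e-08 s; RTT = 5.8e-08 s.
Cycle = t_tx + RTT = 4.62118e-05 s.
Utilization = t_tx / cycle = 4.61538e-05/4.62118e-05 = 99.9 %.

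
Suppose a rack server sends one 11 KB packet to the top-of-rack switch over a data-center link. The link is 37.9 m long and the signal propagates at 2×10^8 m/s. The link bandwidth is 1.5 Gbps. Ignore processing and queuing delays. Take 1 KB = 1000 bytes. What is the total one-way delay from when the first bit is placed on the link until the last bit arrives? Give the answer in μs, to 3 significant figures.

L = 88000 bits.
Transmission delay = L/R = 88000 / 1500000000 = 58.6667 μs.
Propagation delay = d/s = 37.9 m / 200000000 m/s = 0.1895 μs.
Total = 58.9 μs.

58.9 μs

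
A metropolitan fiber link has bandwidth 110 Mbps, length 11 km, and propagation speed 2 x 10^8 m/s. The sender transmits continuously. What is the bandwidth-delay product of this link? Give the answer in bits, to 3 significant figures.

Propagation delay = 11000 / 200000000 = 5.5e-05 s.
BDP = R × t_prop = 110000000 × 5.5e-05 = 6050 bits.

6050 bits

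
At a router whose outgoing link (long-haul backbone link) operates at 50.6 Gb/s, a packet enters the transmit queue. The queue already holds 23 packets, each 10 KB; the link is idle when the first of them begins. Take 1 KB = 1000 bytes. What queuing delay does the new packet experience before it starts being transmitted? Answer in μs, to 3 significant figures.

Each queued packet: L/R = 80000/50600000000 = 1.58103 μs.
23 queued → 36.3636 μs.
Queuing delay = 36.4 μs.

36.4 μs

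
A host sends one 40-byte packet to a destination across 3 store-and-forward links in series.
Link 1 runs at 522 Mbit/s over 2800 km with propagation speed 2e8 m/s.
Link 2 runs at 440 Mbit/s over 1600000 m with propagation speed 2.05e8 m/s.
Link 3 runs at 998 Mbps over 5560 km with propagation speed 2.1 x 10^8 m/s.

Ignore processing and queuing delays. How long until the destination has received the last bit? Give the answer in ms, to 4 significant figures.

L = 40 × 8 = 320 bits.
Transmission delays (L/R per hop): 0.000613027, 0.000727273, 0.000320641 ms; sum = 0.00166094 ms.
Propagation delays (d/s per hop): 14, 7.80488, 26.4762 ms; sum = 48.2811 ms.
End-to-end = 48.28 ms.

48.28 ms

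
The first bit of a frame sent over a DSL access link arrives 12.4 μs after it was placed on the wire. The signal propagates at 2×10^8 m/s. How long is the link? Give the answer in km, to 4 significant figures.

d = s × t_prop = 200000000 × 1.24e-05 = 2.480 km.

2.480 km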